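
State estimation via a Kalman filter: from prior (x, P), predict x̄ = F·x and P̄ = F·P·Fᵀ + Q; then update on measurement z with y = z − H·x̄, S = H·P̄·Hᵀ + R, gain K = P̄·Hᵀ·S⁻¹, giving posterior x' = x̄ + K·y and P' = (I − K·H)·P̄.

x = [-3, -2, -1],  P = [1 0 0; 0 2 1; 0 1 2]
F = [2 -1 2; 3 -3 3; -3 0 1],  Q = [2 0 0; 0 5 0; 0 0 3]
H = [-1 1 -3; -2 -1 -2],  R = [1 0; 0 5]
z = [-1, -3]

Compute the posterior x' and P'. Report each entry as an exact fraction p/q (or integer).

x̄ = F·x = [-6, -6, 8]
P̄ = F·P·Fᵀ + Q = [12 15 -3; 15 32 -6; -3 -6 14]
y = z − H·x̄ = [23, -5]
S = H·P̄·Hᵀ + R = [159 31; 31 153]
K = P̄·Hᵀ·S⁻¹ = [2859/23366 -5619/23366; 6905/23366 -9035/23366; -6389/23366 -1149/23366]
x' = x̄ + K·y = [-23172/11683, 31897/11683, 22863/11683]
P' = (I − K·H)·P̄ = [60657/23366 -30525/23366 -31347/23366; -30525/23366 54287/23366 25969/23366; -31347/23366 25969/23366 21235/23366]

x' = [-23172/11683, 31897/11683, 22863/11683]
P' = [60657/23366 -30525/23366 -31347/23366; -30525/23366 54287/23366 25969/23366; -31347/23366 25969/23366 21235/23366]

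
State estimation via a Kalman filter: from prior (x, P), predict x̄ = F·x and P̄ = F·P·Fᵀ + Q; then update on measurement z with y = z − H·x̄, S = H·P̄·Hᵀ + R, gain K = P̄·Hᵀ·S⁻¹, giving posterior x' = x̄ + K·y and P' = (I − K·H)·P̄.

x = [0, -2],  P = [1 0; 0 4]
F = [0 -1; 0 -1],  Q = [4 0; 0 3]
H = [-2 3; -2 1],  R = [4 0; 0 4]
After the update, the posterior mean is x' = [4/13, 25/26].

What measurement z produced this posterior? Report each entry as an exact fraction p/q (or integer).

x̄ = F·x = [2, 2]
P̄ = F·P·Fᵀ + Q = [8 4; 4 7]
S = H·P̄·Hᵀ + R = [51 21; 21 27]
K = P̄·Hᵀ·S⁻¹ = [2/13 -22/39; 31/78 -9/26]
x' − x̄ = [-22/13, -27/26] = K·y
y = (KᵀK)⁻¹·Kᵀ·(x' − x̄) = [0, 3]
z = y + H·x̄ = [0, 3] + [2, -2] = [2, 1]

z = [2, 1]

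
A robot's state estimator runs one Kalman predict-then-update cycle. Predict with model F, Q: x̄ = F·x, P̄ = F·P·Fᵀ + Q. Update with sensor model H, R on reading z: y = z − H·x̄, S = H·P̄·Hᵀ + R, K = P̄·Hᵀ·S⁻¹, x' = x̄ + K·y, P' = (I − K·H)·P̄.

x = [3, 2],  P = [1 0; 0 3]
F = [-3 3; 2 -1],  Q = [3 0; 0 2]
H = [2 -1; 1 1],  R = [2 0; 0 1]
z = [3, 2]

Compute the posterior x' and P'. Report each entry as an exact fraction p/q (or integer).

x' = [2358/1397, 911/1397]
P' = [456/1397 -30/1397; -30/1397 774/1397]

x̄ = F·x = [-3, 4]
P̄ = F·P·Fᵀ + Q = [39 -15; -15 9]
y = z − H·x̄ = [13, 1]
S = H·P̄·Hᵀ + R = [227 54; 54 19]
K = P̄·Hᵀ·S⁻¹ = [471/1397 426/1397; -417/1397 744/1397]
x' = x̄ + K·y = [2358/1397, 911/1397]
P' = (I − K·H)·P̄ = [456/1397 -30/1397; -30/1397 774/1397]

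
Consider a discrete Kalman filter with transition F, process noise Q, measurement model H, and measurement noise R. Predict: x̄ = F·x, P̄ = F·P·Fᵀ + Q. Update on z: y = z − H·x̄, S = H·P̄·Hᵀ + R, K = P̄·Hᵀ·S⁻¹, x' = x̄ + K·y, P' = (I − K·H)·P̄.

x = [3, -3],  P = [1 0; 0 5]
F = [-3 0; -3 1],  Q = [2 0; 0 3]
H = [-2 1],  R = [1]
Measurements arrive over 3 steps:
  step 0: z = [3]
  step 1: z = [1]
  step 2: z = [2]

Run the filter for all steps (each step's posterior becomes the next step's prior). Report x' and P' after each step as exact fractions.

step 0: x̄ = F·x = [-9, -12]
step 0: P̄ = F·P·Fᵀ + Q = [11 9; 9 17]
step 0: y = z − H·x̄ = [-3]
step 0: S = H·P̄·Hᵀ + R = [26]
step 0: K = P̄·Hᵀ·S⁻¹ = [-1/2; -1/26]
step 0: x' = x̄ + K·y = [-15/2, -309/26]
step 0: P' = (I − K·H)·P̄ = [9/2 17/2; 17/2 441/26]
step 1: x̄ = F·x = [45/2, 138/13]
step 1: P̄ = F·P·Fᵀ + Q = [85/2 15; 15 123/13]
step 1: y = z − H·x̄ = [460/13]
step 1: S = H·P̄·Hᵀ + R = [1566/13]
step 1: K = P̄·Hᵀ·S⁻¹ = [-455/783; -89/522]
step 1: x' = x̄ + K·y = [3035/1566, 1196/261]
step 1: P' = (I − K·H)·P̄ = [2855/1566 800/261; 800/261 1037/174]
step 2: x̄ = F·x = [-3035/522, -643/522]
step 2: P̄ = F·P·Fᵀ + Q = [3203/174 1255/174; 1255/174 607/87]
step 2: y = z − H·x̄ = [-487/58]
step 2: S = H·P̄·Hᵀ + R = [1530/29]
step 2: K = P̄·Hᵀ·S⁻¹ = [-101/180; -12/85]
step 2: x' = x̄ + K·y = [-397/360, -71/1530]
step 2: P' = (I − K·H)·P̄ = [647/360 91/30; 91/30 1511/255]

step 0: x' = [-15/2, -309/26], P' = [9/2 17/2; 17/2 441/26]
step 1: x' = [3035/1566, 1196/261], P' = [2855/1566 800/261; 800/261 1037/174]
step 2: x' = [-397/360, -71/1530], P' = [647/360 91/30; 91/30 1511/255]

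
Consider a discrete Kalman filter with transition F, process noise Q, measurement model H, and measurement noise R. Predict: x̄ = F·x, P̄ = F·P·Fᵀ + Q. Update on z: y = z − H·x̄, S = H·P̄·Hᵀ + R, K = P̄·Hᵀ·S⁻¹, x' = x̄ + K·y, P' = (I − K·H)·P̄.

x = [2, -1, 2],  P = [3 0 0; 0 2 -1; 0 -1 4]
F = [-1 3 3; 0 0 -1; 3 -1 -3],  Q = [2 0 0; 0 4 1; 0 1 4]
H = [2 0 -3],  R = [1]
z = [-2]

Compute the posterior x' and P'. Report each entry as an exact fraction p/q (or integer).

x̄ = F·x = [1, -2, 1]
P̄ = F·P·Fᵀ + Q = [41 -9 -39; -9 8 12; -39 12 63]
y = z − H·x̄ = [-1]
S = H·P̄·Hᵀ + R = [1200]
K = P̄·Hᵀ·S⁻¹ = [199/1200; -9/200; -89/400]
x' = x̄ + K·y = [1001/1200, -391/200, 489/400]
P' = (I − K·H)·P̄ = [9599/1200 -9/200 2111/400; -9/200 557/100 -3/200; 2111/400 -3/200 1437/400]

x' = [1001/1200, -391/200, 489/400]
P' = [9599/1200 -9/200 2111/400; -9/200 557/100 -3/200; 2111/400 -3/200 1437/400]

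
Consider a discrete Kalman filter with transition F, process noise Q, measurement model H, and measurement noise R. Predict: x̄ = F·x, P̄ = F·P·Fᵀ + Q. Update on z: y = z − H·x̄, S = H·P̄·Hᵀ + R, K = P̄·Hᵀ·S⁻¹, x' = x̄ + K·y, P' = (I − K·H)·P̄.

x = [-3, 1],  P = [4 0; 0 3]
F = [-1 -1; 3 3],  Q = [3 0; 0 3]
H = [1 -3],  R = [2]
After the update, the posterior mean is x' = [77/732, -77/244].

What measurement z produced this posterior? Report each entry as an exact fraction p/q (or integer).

x̄ = F·x = [2, -6]
P̄ = F·P·Fᵀ + Q = [10 -21; -21 66]
S = H·P̄·Hᵀ + R = [732]
K = P̄·Hᵀ·S⁻¹ = [73/732; -73/244]
x' − x̄ = [-1387/732, 1387/244] = K·y
y = (KᵀK)⁻¹·Kᵀ·(x' − x̄) = [-19]
z = y + H·x̄ = [-19] + [20] = [1]

z = [1]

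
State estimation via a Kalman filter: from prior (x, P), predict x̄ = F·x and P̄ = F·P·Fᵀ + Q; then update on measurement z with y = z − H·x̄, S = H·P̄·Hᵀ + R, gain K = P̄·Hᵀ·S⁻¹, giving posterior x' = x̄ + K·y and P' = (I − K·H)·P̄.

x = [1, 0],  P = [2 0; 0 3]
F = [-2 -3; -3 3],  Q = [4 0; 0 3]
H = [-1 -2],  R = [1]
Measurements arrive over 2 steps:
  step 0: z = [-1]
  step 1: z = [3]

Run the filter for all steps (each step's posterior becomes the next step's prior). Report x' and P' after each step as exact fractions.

step 0: x̄ = F·x = [-2, -3]
step 0: P̄ = F·P·Fᵀ + Q = [39 -15; -15 48]
step 0: y = z − H·x̄ = [-9]
step 0: S = H·P̄·Hᵀ + R = [172]
step 0: K = P̄·Hᵀ·S⁻¹ = [-9/172; -81/172]
step 0: x' = x̄ + K·y = [-263/172, 213/172]
step 0: P' = (I − K·H)·P̄ = [6627/172 -3309/172; -3309/172 1695/172]
step 1: x̄ = F·x = [-113/172, 357/43]
step 1: P̄ = F·P·Fᵀ + Q = [2743/172 3645/43; 3645/43 33744/43]
step 1: y = z − H·x̄ = [3259/172]
step 1: S = H·P̄·Hᵀ + R = [601139/172]
step 1: K = P̄·Hᵀ·S⁻¹ = [-31903/601139; -284532/601139]
step 1: x' = x̄ + K·y = [-999422/601139, -400368/601139]
step 1: P' = (I − K·H)·P̄ = [3669319/601139 -1818708/601139; -1818708/601139 1051620/601139]

step 0: x' = [-263/172, 213/172], P' = [6627/172 -3309/172; -3309/172 1695/172]
step 1: x' = [-999422/601139, -400368/601139], P' = [3669319/601139 -1818708/601139; -1818708/601139 1051620/601139]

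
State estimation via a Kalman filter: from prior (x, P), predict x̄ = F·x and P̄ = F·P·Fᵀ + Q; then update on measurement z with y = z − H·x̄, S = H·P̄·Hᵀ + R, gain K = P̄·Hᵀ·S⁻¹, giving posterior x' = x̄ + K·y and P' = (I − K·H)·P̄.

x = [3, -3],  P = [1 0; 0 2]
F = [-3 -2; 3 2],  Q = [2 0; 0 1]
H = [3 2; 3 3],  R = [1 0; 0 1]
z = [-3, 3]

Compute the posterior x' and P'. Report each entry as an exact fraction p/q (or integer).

x̄ = F·x = [-3, 3]
P̄ = F·P·Fᵀ + Q = [19 -17; -17 18]
y = z − H·x̄ = [0, 3]
S = H·P̄·Hᵀ + R = [40 24; 24 28]
K = P̄·Hᵀ·S⁻¹ = [125/136 -39/68; -123/136 15/17]
x' = x̄ + K·y = [-321/68, 96/17]
P' = (I − K·H)·P̄ = [177/136 -203/136; -203/136 243/136]

x' = [-321/68, 96/17]
P' = [177/136 -203/136; -203/136 243/136]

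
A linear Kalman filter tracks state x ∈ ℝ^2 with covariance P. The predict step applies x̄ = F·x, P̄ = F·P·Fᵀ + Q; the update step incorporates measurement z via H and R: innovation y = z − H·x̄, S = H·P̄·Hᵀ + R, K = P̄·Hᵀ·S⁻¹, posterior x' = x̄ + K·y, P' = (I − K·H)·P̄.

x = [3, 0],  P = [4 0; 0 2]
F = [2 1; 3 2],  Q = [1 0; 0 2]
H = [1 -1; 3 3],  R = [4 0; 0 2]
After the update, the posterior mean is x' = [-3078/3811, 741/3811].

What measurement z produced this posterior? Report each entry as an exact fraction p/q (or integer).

x̄ = F·x = [6, 9]
P̄ = F·P·Fᵀ + Q = [19 28; 28 46]
S = H·P̄·Hᵀ + R = [13 -81; -81 1091]
K = P̄·Hᵀ·S⁻¹ = [801/3811 552/3811; -828/3811 714/3811]
x' − x̄ = [-25944/3811, -33558/3811] = K·y
y = (KᵀK)⁻¹·Kᵀ·(x' − x̄) = [0, -47]
z = y + H·x̄ = [0, -47] + [-3, 45] = [-3, -2]

z = [-3, -2]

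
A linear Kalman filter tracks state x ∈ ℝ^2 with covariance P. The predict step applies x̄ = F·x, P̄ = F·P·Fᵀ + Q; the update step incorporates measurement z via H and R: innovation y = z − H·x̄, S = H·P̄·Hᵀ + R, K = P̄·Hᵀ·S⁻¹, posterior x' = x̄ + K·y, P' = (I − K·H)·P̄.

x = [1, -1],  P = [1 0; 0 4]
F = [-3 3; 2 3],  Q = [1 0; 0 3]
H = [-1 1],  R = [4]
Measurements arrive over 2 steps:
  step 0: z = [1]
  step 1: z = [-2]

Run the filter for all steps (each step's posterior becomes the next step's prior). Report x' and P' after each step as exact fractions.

step 0: x̄ = F·x = [-6, -1]
step 0: P̄ = F·P·Fᵀ + Q = [46 30; 30 43]
step 0: y = z − H·x̄ = [-4]
step 0: S = H·P̄·Hᵀ + R = [33]
step 0: K = P̄·Hᵀ·S⁻¹ = [-16/33; 13/33]
step 0: x' = x̄ + K·y = [-134/33, -85/33]
step 0: P' = (I − K·H)·P̄ = [1262/33 1198/33; 1198/33 1250/33]
step 1: x̄ = F·x = [49/11, -523/33]
step 1: P̄ = F·P·Fᵀ + Q = [359/11 28/11; 28/11 30773/33]
step 1: y = z − H·x̄ = [604/33]
step 1: S = H·P̄·Hᵀ + R = [31814/33]
step 1: K = P̄·Hᵀ·S⁻¹ = [-993/31814; 30689/31814]
step 1: x' = x̄ + K·y = [61771/15907, 28749/15907]
step 1: P' = (I − K·H)·P̄ = [1008413/31814 1004441/31814; 1004441/31814 1127197/31814]

step 0: x' = [-134/33, -85/33], P' = [1262/33 1198/33; 1198/33 1250/33]
step 1: x' = [61771/15907, 28749/15907], P' = [1008413/31814 1004441/31814; 1004441/31814 1127197/31814]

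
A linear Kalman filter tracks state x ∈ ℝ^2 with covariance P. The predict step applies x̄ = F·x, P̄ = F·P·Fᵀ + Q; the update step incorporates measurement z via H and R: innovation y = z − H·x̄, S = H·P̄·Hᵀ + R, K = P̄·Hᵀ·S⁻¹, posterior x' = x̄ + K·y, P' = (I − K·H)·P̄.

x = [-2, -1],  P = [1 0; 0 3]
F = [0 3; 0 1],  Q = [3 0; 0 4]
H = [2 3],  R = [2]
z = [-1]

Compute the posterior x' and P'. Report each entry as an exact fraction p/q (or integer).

x̄ = F·x = [-3, -1]
P̄ = F·P·Fᵀ + Q = [30 9; 9 7]
y = z − H·x̄ = [8]
S = H·P̄·Hᵀ + R = [293]
K = P̄·Hᵀ·S⁻¹ = [87/293; 39/293]
x' = x̄ + K·y = [-183/293, 19/293]
P' = (I − K·H)·P̄ = [1221/293 -756/293; -756/293 530/293]

x' = [-183/293, 19/293]
P' = [1221/293 -756/293; -756/293 530/293]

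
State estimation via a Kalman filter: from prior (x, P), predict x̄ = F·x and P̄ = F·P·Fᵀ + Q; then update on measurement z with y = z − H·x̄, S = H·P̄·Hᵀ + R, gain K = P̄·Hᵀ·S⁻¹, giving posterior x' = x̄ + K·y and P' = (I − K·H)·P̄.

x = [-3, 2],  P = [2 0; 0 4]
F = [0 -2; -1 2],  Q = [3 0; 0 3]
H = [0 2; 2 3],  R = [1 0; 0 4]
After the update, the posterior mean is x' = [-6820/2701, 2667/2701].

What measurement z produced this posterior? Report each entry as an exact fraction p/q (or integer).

x̄ = F·x = [-4, 7]
P̄ = F·P·Fᵀ + Q = [19 -16; -16 21]
S = H·P̄·Hᵀ + R = [85 62; 62 77]
K = P̄·Hᵀ·S⁻¹ = [-1844/2701 1134/2701; 1312/2701 31/2701]
x' − x̄ = [3984/2701, -16240/2701] = K·y
y = (KᵀK)⁻¹·Kᵀ·(x' − x̄) = [-12, -16]
z = y + H·x̄ = [-12, -16] + [14, 13] = [2, -3]

z = [2, -3]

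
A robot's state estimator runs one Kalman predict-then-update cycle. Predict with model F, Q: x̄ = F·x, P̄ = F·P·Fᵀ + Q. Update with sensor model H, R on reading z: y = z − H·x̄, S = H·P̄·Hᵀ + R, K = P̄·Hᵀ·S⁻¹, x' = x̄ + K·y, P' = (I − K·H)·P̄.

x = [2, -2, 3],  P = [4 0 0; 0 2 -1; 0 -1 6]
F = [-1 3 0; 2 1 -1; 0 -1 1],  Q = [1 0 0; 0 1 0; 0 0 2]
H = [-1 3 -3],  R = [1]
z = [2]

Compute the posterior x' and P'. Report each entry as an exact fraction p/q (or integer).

x' = [-1292/165, 5/3, 199/55]
P' = [11336/495 -5/9 -1352/165; -5/9 23/9 8/3; -1352/165 8/3 299/55]

x̄ = F·x = [-8, -1, 5]
P̄ = F·P·Fᵀ + Q = [23 1 -9; 1 27 -10; -9 -10 12]
y = z − H·x̄ = [12]
S = H·P̄·Hᵀ + R = [495]
K = P̄·Hᵀ·S⁻¹ = [7/495; 2/9; -19/165]
x' = x̄ + K·y = [-1292/165, 5/3, 199/55]
P' = (I − K·H)·P̄ = [11336/495 -5/9 -1352/165; -5/9 23/9 8/3; -1352/165 8/3 299/55]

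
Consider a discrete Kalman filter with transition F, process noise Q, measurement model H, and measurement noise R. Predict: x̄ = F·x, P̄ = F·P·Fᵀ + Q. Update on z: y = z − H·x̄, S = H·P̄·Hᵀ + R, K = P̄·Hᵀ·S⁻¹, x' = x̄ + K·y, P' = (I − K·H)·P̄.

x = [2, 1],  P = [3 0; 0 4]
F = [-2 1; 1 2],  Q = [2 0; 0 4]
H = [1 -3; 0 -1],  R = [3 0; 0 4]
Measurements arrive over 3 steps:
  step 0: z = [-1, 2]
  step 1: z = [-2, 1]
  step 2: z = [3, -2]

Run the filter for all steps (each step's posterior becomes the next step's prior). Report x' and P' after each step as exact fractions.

step 0: x' = [-5033/1343, -1254/1343], P' = [16206/1343 4944/1343; 4944/1343 1916/1343]
step 1: x' = [-69010/1788599, 917969/1788599], P' = [8271294/1788599 2192880/1788599; 2192880/1788599 1111892/1788599]
step 2: x' = [189504513/76018643, -1293390/76018643], P' = [4470364662/988242359 1196568624/988242359; 1196568624/988242359 612519764/988242359]

step 0: x̄ = F·x = [-3, 4]
step 0: P̄ = F·P·Fᵀ + Q = [18 2; 2 23]
step 0: y = z − H·x̄ = [14, 6]
step 0: S = H·P̄·Hᵀ + R = [216 67; 67 27]
step 0: K = P̄·Hᵀ·S⁻¹ = [458/1343 -1236/1343; -268/1343 -479/1343]
step 0: x' = x̄ + K·y = [-5033/1343, -1254/1343]
step 0: P' = (I − K·H)·P̄ = [16206/1343 4944/1343; 4944/1343 1916/1343]
step 1: x̄ = F·x = [8812/1343, -7541/1343]
step 1: P̄ = F·P·Fᵀ + Q = [49650/1343 -43412/1343; -43412/1343 49018/1343]
step 1: y = z − H·x̄ = [-34121/1343, -6198/1343]
step 1: S = H·P̄·Hᵀ + R = [755313/1343 190466/1343; 190466/1343 54390/1343]
step 1: K = P̄·Hᵀ·S⁻¹ = [564218/1788599 -548220/1788599; -380932/1788599 -277973/1788599]
step 1: x' = x̄ + K·y = [-69010/1788599, 917969/1788599]
step 1: P' = (I − K·H)·P̄ = [8271294/1788599 2192880/1788599; 2192880/1788599 1111892/1788599]
step 2: x̄ = F·x = [1055989/1788599, 1766928/1788599]
step 2: P̄ = F·P·Fᵀ + Q = [29002746/1788599 -20897444/1788599; -20897444/1788599 28644778/1788599]
step 2: y = z − H·x̄ = [9610592/1788599, -1810270/1788599]
step 2: S = H·P̄·Hᵀ + R = [417556209/1788599 106831778/1788599; 106831778/1788599 35799174/1788599]
step 2: K = P̄·Hᵀ·S⁻¹ = [293552930/988242359 -299142156/988242359; -213663556/988242359 -153129941/988242359]
step 2: x' = x̄ + K·y = [189504513/76018643, -1293390/76018643]
step 2: P' = (I − K·H)·P̄ = [4470364662/988242359 1196568624/988242359; 1196568624/988242359 612519764/988242359]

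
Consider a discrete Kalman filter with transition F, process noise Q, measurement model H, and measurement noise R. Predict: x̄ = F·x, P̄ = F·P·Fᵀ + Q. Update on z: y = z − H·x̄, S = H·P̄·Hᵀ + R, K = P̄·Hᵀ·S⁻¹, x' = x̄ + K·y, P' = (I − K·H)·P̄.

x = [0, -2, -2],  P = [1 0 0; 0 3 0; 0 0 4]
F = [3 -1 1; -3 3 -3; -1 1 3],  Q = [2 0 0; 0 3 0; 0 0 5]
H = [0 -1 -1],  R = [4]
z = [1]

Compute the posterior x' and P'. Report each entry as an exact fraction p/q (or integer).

x̄ = F·x = [0, 0, -8]
P̄ = F·P·Fᵀ + Q = [18 -30 6; -30 75 -24; 6 -24 45]
y = z − H·x̄ = [-7]
S = H·P̄·Hᵀ + R = [76]
K = P̄·Hᵀ·S⁻¹ = [6/19; -51/76; -21/76]
x' = x̄ + K·y = [-42/19, 357/76, -461/76]
P' = (I − K·H)·P̄ = [198/19 -264/19 240/19; -264/19 3099/76 -2895/76; 240/19 -2895/76 2979/76]

x' = [-42/19, 357/76, -461/76]
P' = [198/19 -264/19 240/19; -264/19 3099/76 -2895/76; 240/19 -2895/76 2979/76]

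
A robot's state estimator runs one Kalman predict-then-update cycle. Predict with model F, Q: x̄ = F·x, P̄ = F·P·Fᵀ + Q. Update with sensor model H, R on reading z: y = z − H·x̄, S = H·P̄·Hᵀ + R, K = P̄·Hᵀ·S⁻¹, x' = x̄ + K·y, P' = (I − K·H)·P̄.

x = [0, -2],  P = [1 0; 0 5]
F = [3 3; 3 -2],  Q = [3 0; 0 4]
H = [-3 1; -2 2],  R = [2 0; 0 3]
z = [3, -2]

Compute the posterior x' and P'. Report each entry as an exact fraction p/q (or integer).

x' = [-7790/4353, -3724/1451]
P' = [899/1451 1353/1451; 1353/1451 2811/1451]

x̄ = F·x = [-6, 4]
P̄ = F·P·Fᵀ + Q = [57 -21; -21 33]
y = z − H·x̄ = [-19, -22]
S = H·P̄·Hᵀ + R = [674 576; 576 531]
K = P̄·Hᵀ·S⁻¹ = [-672/1451 908/4353; -624/1451 972/1451]
x' = x̄ + K·y = [-7790/4353, -3724/1451]
P' = (I − K·H)·P̄ = [899/1451 1353/1451; 1353/1451 2811/1451]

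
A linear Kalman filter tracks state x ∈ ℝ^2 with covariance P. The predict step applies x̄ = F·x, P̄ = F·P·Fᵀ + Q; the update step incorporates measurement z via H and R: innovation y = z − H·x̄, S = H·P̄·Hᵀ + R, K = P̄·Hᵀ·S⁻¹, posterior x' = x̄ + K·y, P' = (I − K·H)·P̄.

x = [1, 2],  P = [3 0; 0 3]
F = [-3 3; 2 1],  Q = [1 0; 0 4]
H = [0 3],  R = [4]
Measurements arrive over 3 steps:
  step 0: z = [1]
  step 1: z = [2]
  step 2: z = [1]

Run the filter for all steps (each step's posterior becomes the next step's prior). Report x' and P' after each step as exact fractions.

step 0: x' = [822/175, 73/175], P' = [8896/175 -36/175; -36/175 76/175]
step 1: x' = [47253/81661, 56041/81661], P' = [1598377/81661 -53256/81661; -53256/81661 36216/81661]
step 2: x' = [7508202/2960837, 1011611/2960837], P' = [294364921/14804185 -9641382/14804185; -9641382/14804185 6543344/14804185]

step 0: x̄ = F·x = [3, 4]
step 0: P̄ = F·P·Fᵀ + Q = [55 -9; -9 19]
step 0: y = z − H·x̄ = [-11]
step 0: S = H·P̄·Hᵀ + R = [175]
step 0: K = P̄·Hᵀ·S⁻¹ = [-27/175; 57/175]
step 0: x' = x̄ + K·y = [822/175, 73/175]
step 0: P' = (I − K·H)·P̄ = [8896/175 -36/175; -36/175 76/175]
step 1: x̄ = F·x = [-321/25, 1717/175]
step 1: P̄ = F·P·Fᵀ + Q = [11653/25 -7608/25; -7608/25 36216/175]
step 1: y = z − H·x̄ = [-4801/175]
step 1: S = H·P̄·Hᵀ + R = [326644/175]
step 1: K = P̄·Hᵀ·S⁻¹ = [-39942/81661; 27162/81661]
step 1: x' = x̄ + K·y = [47253/81661, 56041/81661]
step 1: P' = (I − K·H)·P̄ = [1598377/81661 -53256/81661; -53256/81661 36216/81661]
step 2: x̄ = F·x = [26364/81661, 150547/81661]
step 2: P̄ = F·P·Fᵀ + Q = [15751606/81661 -9641382/81661; -9641382/81661 6543344/81661]
step 2: y = z − H·x̄ = [-369980/81661]
step 2: S = H·P̄·Hᵀ + R = [59216740/81661]
step 2: K = P̄·Hᵀ·S⁻¹ = [-14462073/29608370; 4907508/14804185]
step 2: x' = x̄ + K·y = [7508202/2960837, 1011611/2960837]
step 2: P' = (I − K·H)·P̄ = [294364921/14804185 -9641382/14804185; -9641382/14804185 6543344/14804185]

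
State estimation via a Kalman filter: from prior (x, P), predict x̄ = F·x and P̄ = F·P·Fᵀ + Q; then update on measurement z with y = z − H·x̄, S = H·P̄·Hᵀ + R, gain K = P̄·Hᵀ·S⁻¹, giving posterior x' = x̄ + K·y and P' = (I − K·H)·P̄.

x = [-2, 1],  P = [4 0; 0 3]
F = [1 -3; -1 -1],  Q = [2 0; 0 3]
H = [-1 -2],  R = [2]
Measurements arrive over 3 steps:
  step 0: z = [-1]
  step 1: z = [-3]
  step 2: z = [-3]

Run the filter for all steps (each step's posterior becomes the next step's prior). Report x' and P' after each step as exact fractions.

step 0: x̄ = F·x = [-5, 1]
step 0: P̄ = F·P·Fᵀ + Q = [33 5; 5 10]
step 0: y = z − H·x̄ = [-4]
step 0: S = H·P̄·Hᵀ + R = [95]
step 0: K = P̄·Hᵀ·S⁻¹ = [-43/95; -5/19]
step 0: x' = x̄ + K·y = [-303/95, 39/19]
step 0: P' = (I − K·H)·P̄ = [1286/95 -120/19; -120/19 65/19]
step 1: x̄ = F·x = [-888/95, 108/95]
step 1: P̄ = F·P·Fᵀ + Q = [8001/95 -1511/95; -1511/95 696/95]
step 1: y = z − H·x̄ = [-957/95]
step 1: S = H·P̄·Hᵀ + R = [4931/95]
step 1: K = P̄·Hᵀ·S⁻¹ = [-4979/4931; 119/4931]
step 1: x' = x̄ + K·y = [4065/4931, 4407/4931]
step 1: P' = (I − K·H)·P̄ = [154342/4931 -72192/4931; -72192/4931 35977/4931]
step 2: x̄ = F·x = [-9156/4931, -8472/4931]
step 2: P̄ = F·P·Fᵀ + Q = [921149/4931 -190795/4931; -190795/4931 60728/4931]
step 2: y = z − H·x̄ = [-40893/4931]
step 2: S = H·P̄·Hᵀ + R = [410743/4931]
step 2: K = P̄·Hᵀ·S⁻¹ = [-539559/410743; 69339/410743]
step 2: x' = x̄ + K·y = [3711909/410743, -1280733/410743]
step 2: P' = (I − K·H)·P̄ = [17690446/410743 -8305664/410743; -8305664/410743 4083493/410743]

step 0: x' = [-303/95, 39/19], P' = [1286/95 -120/19; -120/19 65/19]
step 1: x' = [4065/4931, 4407/4931], P' = [154342/4931 -72192/4931; -72192/4931 35977/4931]
step 2: x' = [3711909/410743, -1280733/410743], P' = [17690446/410743 -8305664/410743; -8305664/410743 4083493/410743]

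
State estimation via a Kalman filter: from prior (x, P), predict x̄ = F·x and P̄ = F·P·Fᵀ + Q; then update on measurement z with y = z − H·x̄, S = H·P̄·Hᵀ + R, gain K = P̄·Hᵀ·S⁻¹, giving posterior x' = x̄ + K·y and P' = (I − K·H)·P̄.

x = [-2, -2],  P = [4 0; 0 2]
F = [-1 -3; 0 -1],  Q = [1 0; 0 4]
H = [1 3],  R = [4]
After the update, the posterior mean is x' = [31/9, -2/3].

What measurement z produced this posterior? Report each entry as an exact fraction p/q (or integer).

x̄ = F·x = [8, 2]
P̄ = F·P·Fᵀ + Q = [23 6; 6 6]
S = H·P̄·Hᵀ + R = [117]
K = P̄·Hᵀ·S⁻¹ = [41/117; 8/39]
x' − x̄ = [-41/9, -8/3] = K·y
y = (KᵀK)⁻¹·Kᵀ·(x' − x̄) = [-13]
z = y + H·x̄ = [-13] + [14] = [1]

z = [1]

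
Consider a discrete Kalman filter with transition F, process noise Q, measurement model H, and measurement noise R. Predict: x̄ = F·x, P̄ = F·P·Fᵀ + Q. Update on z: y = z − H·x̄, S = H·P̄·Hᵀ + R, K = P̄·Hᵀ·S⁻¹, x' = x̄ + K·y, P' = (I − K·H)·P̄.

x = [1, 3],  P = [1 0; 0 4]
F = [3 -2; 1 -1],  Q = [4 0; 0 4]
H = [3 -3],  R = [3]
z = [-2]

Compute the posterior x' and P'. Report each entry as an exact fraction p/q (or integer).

x̄ = F·x = [-3, -2]
P̄ = F·P·Fᵀ + Q = [29 11; 11 9]
y = z − H·x̄ = [1]
S = H·P̄·Hᵀ + R = [147]
K = P̄·Hᵀ·S⁻¹ = [18/49; 2/49]
x' = x̄ + K·y = [-129/49, -96/49]
P' = (I − K·H)·P̄ = [449/49 431/49; 431/49 429/49]

x' = [-129/49, -96/49]
P' = [449/49 431/49; 431/49 429/49]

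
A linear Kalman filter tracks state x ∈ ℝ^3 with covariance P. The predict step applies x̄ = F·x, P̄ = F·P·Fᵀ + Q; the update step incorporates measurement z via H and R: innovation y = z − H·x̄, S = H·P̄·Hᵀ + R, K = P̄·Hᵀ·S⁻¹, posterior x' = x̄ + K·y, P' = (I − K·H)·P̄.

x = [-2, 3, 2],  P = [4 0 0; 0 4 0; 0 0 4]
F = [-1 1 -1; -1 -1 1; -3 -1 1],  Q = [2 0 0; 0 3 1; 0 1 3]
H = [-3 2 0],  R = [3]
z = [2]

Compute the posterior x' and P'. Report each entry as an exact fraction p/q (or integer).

x' = [87/79, 205/79, 485/79]
P' = [818/237 384/79 816/79; 384/79 597/79 1239/79; 816/79 1239/79 3413/79]

x̄ = F·x = [3, 1, 5]
P̄ = F·P·Fᵀ + Q = [14 -4 4; -4 15 21; 4 21 47]
y = z − H·x̄ = [9]
S = H·P̄·Hᵀ + R = [237]
K = P̄·Hᵀ·S⁻¹ = [-50/237; 14/79; 10/79]
x' = x̄ + K·y = [87/79, 205/79, 485/79]
P' = (I − K·H)·P̄ = [818/237 384/79 816/79; 384/79 597/79 1239/79; 816/79 1239/79 3413/79]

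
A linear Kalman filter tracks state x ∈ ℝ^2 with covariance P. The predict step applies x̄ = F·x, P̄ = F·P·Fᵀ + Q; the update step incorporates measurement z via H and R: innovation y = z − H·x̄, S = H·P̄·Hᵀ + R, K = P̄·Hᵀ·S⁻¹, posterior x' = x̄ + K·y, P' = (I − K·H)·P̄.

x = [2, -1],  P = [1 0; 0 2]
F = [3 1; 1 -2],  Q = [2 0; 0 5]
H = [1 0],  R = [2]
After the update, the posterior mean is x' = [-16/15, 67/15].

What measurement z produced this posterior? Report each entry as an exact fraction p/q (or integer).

x̄ = F·x = [5, 4]
P̄ = F·P·Fᵀ + Q = [13 -1; -1 14]
S = H·P̄·Hᵀ + R = [15]
K = P̄·Hᵀ·S⁻¹ = [13/15; -1/15]
x' − x̄ = [-91/15, 7/15] = K·y
y = (KᵀK)⁻¹·Kᵀ·(x' − x̄) = [-7]
z = y + H·x̄ = [-7] + [5] = [-2]

z = [-2]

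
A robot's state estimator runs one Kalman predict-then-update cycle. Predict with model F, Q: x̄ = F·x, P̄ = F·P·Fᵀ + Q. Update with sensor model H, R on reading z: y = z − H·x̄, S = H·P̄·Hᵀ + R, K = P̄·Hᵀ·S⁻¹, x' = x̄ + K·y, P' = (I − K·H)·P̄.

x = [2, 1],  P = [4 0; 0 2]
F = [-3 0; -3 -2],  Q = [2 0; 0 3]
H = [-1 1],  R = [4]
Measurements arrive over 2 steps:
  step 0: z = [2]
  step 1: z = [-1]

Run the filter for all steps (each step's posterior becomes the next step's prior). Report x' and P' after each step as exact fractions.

step 0: x̄ = F·x = [-6, -8]
step 0: P̄ = F·P·Fᵀ + Q = [38 36; 36 47]
step 0: y = z − H·x̄ = [4]
step 0: S = H·P̄·Hᵀ + R = [17]
step 0: K = P̄·Hᵀ·S⁻¹ = [-2/17; 11/17]
step 0: x' = x̄ + K·y = [-110/17, -92/17]
step 0: P' = (I − K·H)·P̄ = [642/17 634/17; 634/17 678/17]
step 1: x̄ = F·x = [330/17, 514/17]
step 1: P̄ = F·P·Fᵀ + Q = [5812/17 9582/17; 9582/17 16149/17]
step 1: y = z − H·x̄ = [-201/17]
step 1: S = H·P̄·Hᵀ + R = [2865/17]
step 1: K = P̄·Hᵀ·S⁻¹ = [754/573; 2189/955]
step 1: x' = x̄ + K·y = [736/191, 2993/955]
step 1: P' = (I − K·H)·P̄ = [28688/573 10568/191; 10568/191 61596/955]

step 0: x' = [-110/17, -92/17], P' = [642/17 634/17; 634/17 678/17]
step 1: x' = [736/191, 2993/955], P' = [28688/573 10568/191; 10568/191 61596/955]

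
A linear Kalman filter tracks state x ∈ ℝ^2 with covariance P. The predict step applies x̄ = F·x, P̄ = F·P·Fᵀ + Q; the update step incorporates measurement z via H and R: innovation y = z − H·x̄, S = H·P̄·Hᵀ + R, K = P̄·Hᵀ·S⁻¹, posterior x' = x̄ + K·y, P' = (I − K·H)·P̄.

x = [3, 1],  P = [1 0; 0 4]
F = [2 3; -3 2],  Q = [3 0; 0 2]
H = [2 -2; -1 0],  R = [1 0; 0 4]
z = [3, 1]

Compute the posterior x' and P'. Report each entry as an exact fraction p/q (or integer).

x̄ = F·x = [9, -7]
P̄ = F·P·Fᵀ + Q = [43 18; 18 27]
y = z − H·x̄ = [-29, 10]
S = H·P̄·Hᵀ + R = [137 -50; -50 47]
K = P̄·Hᵀ·S⁻¹ = [200/3939 -3391/3939; -582/1313 -1122/1313]
x' = x̄ + K·y = [-4259/3939, -3533/1313]
P' = (I − K·H)·P̄ = [13564/3939 4488/1313; 4488/1313 4779/1313]

x' = [-4259/3939, -3533/1313]
P' = [13564/3939 4488/1313; 4488/1313 4779/1313]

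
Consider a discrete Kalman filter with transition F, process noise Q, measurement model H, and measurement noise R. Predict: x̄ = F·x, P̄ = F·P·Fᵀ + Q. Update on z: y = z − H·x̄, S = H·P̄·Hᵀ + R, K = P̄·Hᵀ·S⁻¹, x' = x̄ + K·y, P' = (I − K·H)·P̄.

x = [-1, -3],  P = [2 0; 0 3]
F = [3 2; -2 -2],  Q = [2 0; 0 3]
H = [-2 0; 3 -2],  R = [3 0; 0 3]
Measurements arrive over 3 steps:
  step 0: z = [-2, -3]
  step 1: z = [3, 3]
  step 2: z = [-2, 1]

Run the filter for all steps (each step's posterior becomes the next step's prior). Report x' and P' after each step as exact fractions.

step 0: x' = [2107/4957, 9816/4957], P' = [2208/4957 2664/4957; 2664/4957 6447/4957]
step 1: x' = [-2552055/4252241, -8974366/4252241], P' = [1783626/4252241 2084472/4252241; 2084472/4252241 5155659/4252241]
step 2: x' = [764176019/1133813597, 568334418/1133813597], P' = [475538856/1133813597 555849048/1133813597; 555849048/1133813597 1374562319/1133813597]

step 0: x̄ = F·x = [-9, 8]
step 0: P̄ = F·P·Fᵀ + Q = [32 -24; -24 23]
step 0: y = z − H·x̄ = [-20, 40]
step 0: S = H·P̄·Hᵀ + R = [131 -288; -288 671]
step 0: K = P̄·Hᵀ·S⁻¹ = [-1472/4957 432/4957; -1776/4957 -1634/4957]
step 0: x' = x̄ + K·y = [2107/4957, 9816/4957]
step 0: P' = (I − K·H)·P̄ = [2208/4957 2664/4957; 2664/4957 6447/4957]
step 1: x̄ = F·x = [25953/4957, -23846/4957]
step 1: P̄ = F·P·Fᵀ + Q = [87542/4957 -65676/4957; -65676/4957 70803/4957]
step 1: y = z − H·x̄ = [66777/4957, -110680/4957]
step 1: S = H·P̄·Hᵀ + R = [365039/4957 -787956/4957; -787956/4957 1874073/4957]
step 1: K = P̄·Hᵀ·S⁻¹ = [-1189084/4252241 393978/4252241; -1389648/4252241 -1352634/4252241]
step 1: x' = x̄ + K·y = [-2552055/4252241, -8974366/4252241]
step 1: P' = (I − K·H)·P̄ = [1783626/4252241 2084472/4252241; 2084472/4252241 5155659/4252241]
step 2: x̄ = F·x = [-25604897/4252241, 23052842/4252241]
step 2: P̄ = F·P·Fᵀ + Q = [70193416/4252241 -52169112/4252241; -52169112/4252241 57189639/4252241]
step 2: y = z − H·x̄ = [-59714276/4252241, 127172616/4252241]
step 2: S = H·P̄·Hᵀ + R = [293530387/4252241 -629836944/4252241; -629836944/4252241 1499285367/4252241]
step 2: K = P̄·Hᵀ·S⁻¹ = [-317025904/1133813597 104972824/1133813597; -370566032/1133813597 -1081577494/3401440791]
step 2: x' = x̄ + K·y = [764176019/1133813597, 568334418/1133813597]
step 2: P' = (I − K·H)·P̄ = [475538856/1133813597 555849048/1133813597; 555849048/1133813597 1374562319/1133813597]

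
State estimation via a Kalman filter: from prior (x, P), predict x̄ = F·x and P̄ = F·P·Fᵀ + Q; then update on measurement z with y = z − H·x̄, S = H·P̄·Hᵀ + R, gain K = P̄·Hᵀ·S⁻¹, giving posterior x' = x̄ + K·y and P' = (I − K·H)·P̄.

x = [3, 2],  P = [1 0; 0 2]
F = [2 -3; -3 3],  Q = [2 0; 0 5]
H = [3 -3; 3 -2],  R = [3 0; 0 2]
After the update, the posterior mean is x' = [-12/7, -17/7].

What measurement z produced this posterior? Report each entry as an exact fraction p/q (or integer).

x̄ = F·x = [0, -3]
P̄ = F·P·Fᵀ + Q = [24 -24; -24 32]
S = H·P̄·Hᵀ + R = [939 768; 768 634]
K = P̄·Hᵀ·S⁻¹ = [-144/917 348/917; -344/917 220/917]
x' − x̄ = [-12/7, 4/7] = K·y
y = (KᵀK)⁻¹·Kᵀ·(x' − x̄) = [-6, -7]
z = y + H·x̄ = [-6, -7] + [9, 6] = [3, -1]

z = [3, -1]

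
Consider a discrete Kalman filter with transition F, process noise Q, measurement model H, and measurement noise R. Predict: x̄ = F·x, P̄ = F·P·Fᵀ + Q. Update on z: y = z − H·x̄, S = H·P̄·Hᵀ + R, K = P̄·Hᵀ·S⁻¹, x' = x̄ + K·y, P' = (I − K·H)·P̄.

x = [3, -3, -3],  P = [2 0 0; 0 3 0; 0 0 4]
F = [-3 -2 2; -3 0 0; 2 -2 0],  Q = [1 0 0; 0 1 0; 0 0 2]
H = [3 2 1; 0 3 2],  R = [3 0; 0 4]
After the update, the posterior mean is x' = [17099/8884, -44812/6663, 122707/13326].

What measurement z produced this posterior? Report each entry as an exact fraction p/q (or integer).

z = [2, -3]

x̄ = F·x = [-9, -9, 12]
P̄ = F·P·Fᵀ + Q = [47 18 0; 18 19 -12; 0 -12 22]
S = H·P̄·Hᵀ + R = [692 236; 236 119]
K = P̄·Hᵀ·S⁻¹ = [2773/8884 -367/2221; 433/6663 989/6663; -1063/13326 1502/6663]
x' − x̄ = [97055/8884, 15155/6663, -37205/13326] = K·y
y = (KᵀK)⁻¹·Kᵀ·(x' − x̄) = [35, 0]
z = y + H·x̄ = [35, 0] + [-33, -3] = [2, -3]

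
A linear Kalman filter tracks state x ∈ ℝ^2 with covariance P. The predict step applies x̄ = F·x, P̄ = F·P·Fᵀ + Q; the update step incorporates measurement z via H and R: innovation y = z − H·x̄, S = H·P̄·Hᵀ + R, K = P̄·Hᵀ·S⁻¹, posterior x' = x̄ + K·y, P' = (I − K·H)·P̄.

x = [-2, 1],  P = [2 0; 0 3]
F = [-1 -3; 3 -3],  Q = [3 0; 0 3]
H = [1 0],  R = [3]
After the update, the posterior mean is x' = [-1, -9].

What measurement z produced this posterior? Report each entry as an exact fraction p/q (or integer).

z = [-1]

x̄ = F·x = [-1, -9]
P̄ = F·P·Fᵀ + Q = [32 21; 21 48]
S = H·P̄·Hᵀ + R = [35]
K = P̄·Hᵀ·S⁻¹ = [32/35; 3/5]
x' − x̄ = [0, 0] = K·y
y = (KᵀK)⁻¹·Kᵀ·(x' − x̄) = [0]
z = y + H·x̄ = [0] + [-1] = [-1]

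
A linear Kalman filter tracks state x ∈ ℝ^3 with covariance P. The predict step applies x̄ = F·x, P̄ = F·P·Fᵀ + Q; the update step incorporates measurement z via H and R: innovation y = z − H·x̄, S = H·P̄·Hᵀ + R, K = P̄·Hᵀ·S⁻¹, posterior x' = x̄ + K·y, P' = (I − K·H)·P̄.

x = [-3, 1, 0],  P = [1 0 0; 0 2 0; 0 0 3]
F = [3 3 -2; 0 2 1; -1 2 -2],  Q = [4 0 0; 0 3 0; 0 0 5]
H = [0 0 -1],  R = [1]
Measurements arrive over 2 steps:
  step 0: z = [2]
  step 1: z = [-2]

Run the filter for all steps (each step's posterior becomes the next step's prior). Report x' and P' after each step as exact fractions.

step 0: x' = [-103/9, 40/27, -47/27], P' = [80/3 40/9 7/9; 40/9 374/27 2/27; 7/9 2/27 26/27]
step 1: x' = [-30859/1035, -5401/690, 1523/690], P' = [454126/1035 34757/345 74/345; 34757/345 8003/230 131/230; 74/345 131/230 227/230]

step 0: x̄ = F·x = [-6, 2, 5]
step 0: P̄ = F·P·Fᵀ + Q = [43 6 21; 6 14 2; 21 2 26]
step 0: y = z − H·x̄ = [7]
step 0: S = H·P̄·Hᵀ + R = [27]
step 0: K = P̄·Hᵀ·S⁻¹ = [-7/9; -2/27; -26/27]
step 0: x' = x̄ + K·y = [-103/9, 40/27, -47/27]
step 0: P' = (I − K·H)·P̄ = [80/3 40/9 7/9; 40/9 374/27 2/27; 7/9 2/27 26/27]
step 1: x̄ = F·x = [-713/27, 11/9, 161/9]
step 1: P̄ = F·P·Fᵀ + Q = [11942/27 991/9 148/9; 991/9 179/3 131/3; 148/9 131/3 227/3]
step 1: y = z − H·x̄ = [143/9]
step 1: S = H·P̄·Hᵀ + R = [230/3]
step 1: K = P̄·Hᵀ·S⁻¹ = [-74/345; -131/230; -227/230]
step 1: x' = x̄ + K·y = [-30859/1035, -5401/690, 1523/690]
step 1: P' = (I − K·H)·P̄ = [454126/1035 34757/345 74/345; 34757/345 8003/230 131/230; 74/345 131/230 227/230]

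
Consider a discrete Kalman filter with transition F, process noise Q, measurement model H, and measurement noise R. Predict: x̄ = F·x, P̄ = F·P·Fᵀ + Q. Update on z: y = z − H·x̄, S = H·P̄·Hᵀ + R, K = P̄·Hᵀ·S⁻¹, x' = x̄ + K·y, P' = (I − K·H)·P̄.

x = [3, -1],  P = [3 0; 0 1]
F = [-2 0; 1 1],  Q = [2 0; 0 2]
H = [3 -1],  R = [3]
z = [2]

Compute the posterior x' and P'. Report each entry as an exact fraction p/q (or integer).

x' = [10/57, -62/57]
P' = [10/19 14/19; 14/19 50/19]

x̄ = F·x = [-6, 2]
P̄ = F·P·Fᵀ + Q = [14 -6; -6 6]
y = z − H·x̄ = [22]
S = H·P̄·Hᵀ + R = [171]
K = P̄·Hᵀ·S⁻¹ = [16/57; -8/57]
x' = x̄ + K·y = [10/57, -62/57]
P' = (I − K·H)·P̄ = [10/19 14/19; 14/19 50/19]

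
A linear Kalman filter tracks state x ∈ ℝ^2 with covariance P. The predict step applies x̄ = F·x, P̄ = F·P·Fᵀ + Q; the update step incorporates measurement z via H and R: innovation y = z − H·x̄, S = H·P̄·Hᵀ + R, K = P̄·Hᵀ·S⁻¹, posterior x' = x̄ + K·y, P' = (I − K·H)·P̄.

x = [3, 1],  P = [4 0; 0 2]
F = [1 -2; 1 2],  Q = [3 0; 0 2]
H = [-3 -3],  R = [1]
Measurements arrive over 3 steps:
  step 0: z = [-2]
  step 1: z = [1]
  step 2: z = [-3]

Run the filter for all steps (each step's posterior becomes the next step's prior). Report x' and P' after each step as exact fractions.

step 0: x̄ = F·x = [1, 5]
step 0: P̄ = F·P·Fᵀ + Q = [15 -4; -4 14]
step 0: y = z − H·x̄ = [16]
step 0: S = H·P̄·Hᵀ + R = [190]
step 0: K = P̄·Hᵀ·S⁻¹ = [-33/190; -3/19]
step 0: x' = x̄ + K·y = [-169/95, 47/19]
step 0: P' = (I − K·H)·P̄ = [1761/190 -175/19; -175/19 176/19]
step 1: x̄ = F·x = [-639/95, 301/95]
step 1: P̄ = F·P·Fᵀ + Q = [16371/190 -5279/190; -5279/190 2181/190]
step 1: y = z − H·x̄ = [-919/95]
step 1: S = H·P̄·Hᵀ + R = [36068/95]
step 1: K = P̄·Hᵀ·S⁻¹ = [-8319/18034; 4647/36068]
step 1: x' = x̄ + K·y = [-40827/18034, 69325/36068]
step 1: P' = (I − K·H)·P̄ = [96903/18034 -47065/9017; -47065/9017 186711/36068]
step 2: x̄ = F·x = [-55076/9017, 14249/9017]
step 2: P̄ = F·P·Fᵀ + Q = [900947/18034 -276519/18034; -276519/18034 129873/18034]
step 2: y = z − H·x̄ = [-149532/9017]
step 2: S = H·P̄·Hᵀ + R = [2159036/9017]
step 2: K = P̄·Hᵀ·S⁻¹ = [-468321/1079518; 219969/2159036]
step 2: x' = x̄ + K·y = [586306/539759, -59008/539759]
step 2: P' = (I − K·H)·P̄ = [5283923/1079518 -2563908/539759; -2563908/539759 10182309/2159036]

step 0: x' = [-169/95, 47/19], P' = [1761/190 -175/19; -175/19 176/19]
step 1: x' = [-40827/18034, 69325/36068], P' = [96903/18034 -47065/9017; -47065/9017 186711/36068]
step 2: x' = [586306/539759, -59008/539759], P' = [5283923/1079518 -2563908/539759; -2563908/539759 10182309/2159036]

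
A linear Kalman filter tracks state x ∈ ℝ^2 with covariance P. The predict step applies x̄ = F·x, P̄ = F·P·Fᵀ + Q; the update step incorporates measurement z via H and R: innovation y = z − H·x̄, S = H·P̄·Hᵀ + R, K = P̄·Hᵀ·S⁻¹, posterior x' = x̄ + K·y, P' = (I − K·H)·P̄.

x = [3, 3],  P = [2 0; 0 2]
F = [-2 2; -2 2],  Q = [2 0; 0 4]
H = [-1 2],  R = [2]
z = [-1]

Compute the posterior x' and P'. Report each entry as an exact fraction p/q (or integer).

x̄ = F·x = [0, 0]
P̄ = F·P·Fᵀ + Q = [18 16; 16 20]
y = z − H·x̄ = [-1]
S = H·P̄·Hᵀ + R = [36]
K = P̄·Hᵀ·S⁻¹ = [7/18; 2/3]
x' = x̄ + K·y = [-7/18, -2/3]
P' = (I − K·H)·P̄ = [113/9 20/3; 20/3 4]

x' = [-7/18, -2/3]
P' = [113/9 20/3; 20/3 4]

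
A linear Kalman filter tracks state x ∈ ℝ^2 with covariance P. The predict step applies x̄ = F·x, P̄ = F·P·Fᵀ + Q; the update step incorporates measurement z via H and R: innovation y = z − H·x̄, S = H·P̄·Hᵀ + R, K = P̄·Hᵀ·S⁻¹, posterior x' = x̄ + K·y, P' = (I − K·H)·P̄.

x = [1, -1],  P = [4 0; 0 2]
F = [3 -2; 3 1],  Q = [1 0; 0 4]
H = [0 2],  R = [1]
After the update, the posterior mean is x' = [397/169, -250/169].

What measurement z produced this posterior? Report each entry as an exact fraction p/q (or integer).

x̄ = F·x = [5, 2]
P̄ = F·P·Fᵀ + Q = [45 32; 32 42]
S = H·P̄·Hᵀ + R = [169]
K = P̄·Hᵀ·S⁻¹ = [64/169; 84/169]
x' − x̄ = [-448/169, -588/169] = K·y
y = (KᵀK)⁻¹·Kᵀ·(x' − x̄) = [-7]
z = y + H·x̄ = [-7] + [4] = [-3]

z = [-3]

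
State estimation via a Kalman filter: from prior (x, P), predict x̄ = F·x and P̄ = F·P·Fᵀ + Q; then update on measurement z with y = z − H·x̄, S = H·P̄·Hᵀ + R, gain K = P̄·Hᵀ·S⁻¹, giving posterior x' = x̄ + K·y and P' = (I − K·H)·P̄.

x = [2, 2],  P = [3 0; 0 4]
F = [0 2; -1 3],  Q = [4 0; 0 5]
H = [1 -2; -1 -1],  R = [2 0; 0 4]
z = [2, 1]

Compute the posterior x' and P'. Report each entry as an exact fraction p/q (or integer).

x̄ = F·x = [4, 4]
P̄ = F·P·Fᵀ + Q = [20 24; 24 44]
y = z − H·x̄ = [6, 9]
S = H·P̄·Hᵀ + R = [102 92; 92 116]
K = P̄·Hᵀ·S⁻¹ = [100/421 -239/421; -146/421 -131/421]
x' = x̄ + K·y = [133/421, -371/421]
P' = (I − K·H)·P̄ = [704/421 252/421; 252/421 272/421]

x' = [133/421, -371/421]
P' = [704/421 252/421; 252/421 272/421]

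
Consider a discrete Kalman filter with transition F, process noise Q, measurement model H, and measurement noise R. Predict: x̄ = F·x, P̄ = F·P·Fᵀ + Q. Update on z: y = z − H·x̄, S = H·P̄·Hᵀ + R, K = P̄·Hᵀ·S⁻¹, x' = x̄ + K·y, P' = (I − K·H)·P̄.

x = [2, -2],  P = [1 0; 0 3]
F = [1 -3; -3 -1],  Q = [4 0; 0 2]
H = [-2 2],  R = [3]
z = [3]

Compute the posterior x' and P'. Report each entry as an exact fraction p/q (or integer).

x̄ = F·x = [8, -4]
P̄ = F·P·Fᵀ + Q = [32 6; 6 14]
y = z − H·x̄ = [27]
S = H·P̄·Hᵀ + R = [139]
K = P̄·Hᵀ·S⁻¹ = [-52/139; 16/139]
x' = x̄ + K·y = [-292/139, -124/139]
P' = (I − K·H)·P̄ = [1744/139 1666/139; 1666/139 1690/139]

x' = [-292/139, -124/139]
P' = [1744/139 1666/139; 1666/139 1690/139]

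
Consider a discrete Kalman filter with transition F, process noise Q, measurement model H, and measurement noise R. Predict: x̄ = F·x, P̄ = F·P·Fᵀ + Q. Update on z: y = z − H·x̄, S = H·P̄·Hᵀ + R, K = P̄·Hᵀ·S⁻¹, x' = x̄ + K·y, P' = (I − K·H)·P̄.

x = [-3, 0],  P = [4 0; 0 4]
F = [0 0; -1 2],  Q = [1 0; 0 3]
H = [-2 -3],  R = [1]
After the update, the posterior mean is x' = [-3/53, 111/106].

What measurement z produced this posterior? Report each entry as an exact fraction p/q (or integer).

z = [-3]

x̄ = F·x = [0, 3]
P̄ = F·P·Fᵀ + Q = [1 0; 0 23]
S = H·P̄·Hᵀ + R = [212]
K = P̄·Hᵀ·S⁻¹ = [-1/106; -69/212]
x' − x̄ = [-3/53, -207/106] = K·y
y = (KᵀK)⁻¹·Kᵀ·(x' − x̄) = [6]
z = y + H·x̄ = [6] + [-9] = [-3]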